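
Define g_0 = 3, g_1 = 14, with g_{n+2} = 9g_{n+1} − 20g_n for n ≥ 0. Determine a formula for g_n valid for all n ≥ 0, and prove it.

Claim: g_n = 4^n + 2·5^n.

Base cases: g_0 = 3 and 4^0 + 2·5^0 = 3; g_1 = 14 and 4^1 + 2·5^1 = 14.
Assume g_i = 4^i + 2·5^i for all 0 ≤ i ≤ j, where j ≥ 1.
Then g_{j+1} = 9g_j − 20g_{j−1} = 9·(4^j + 2·5^j) − 20·(4^{j−1} + 2·5^{j−1}) = (9·4 − 20)4^{j−1} + 2·(9·5 − 20)5^{j−1} = 16·4^{j−1} + 50·5^{j−1} = 4^{j+1} + 2·5^{j+1}.
Hence g_n = 4^n + 2·5^n for every n ≥ 0, by strong induction.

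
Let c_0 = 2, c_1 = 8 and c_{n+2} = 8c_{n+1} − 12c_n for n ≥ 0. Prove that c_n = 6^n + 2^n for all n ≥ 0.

Base cases: c_0 = 2 and 6^0 + 2^0 = 2; c_1 = 8 and 6^1 + 2^1 = 8.
Assume c_j = 6^j + 2^j for all 0 ≤ j ≤ k, where k ≥ 1.
Then c_{k+1} = 8c_k − 12c_{k−1} = 8·(6^k + 2^k) − 12·(6^{k−1} + 2^{k−1}) = (8·6 − 12)6^{k−1} + (8·2 − 12)2^{k−1} = 36·6^{k−1} + 4·2^{k−1} = 6^{k+1} + 2^{k+1}.
This completes the inductive step, so c_n = 6^n + 2^n for all n ≥ 0.

c_n = 6^n + 2^n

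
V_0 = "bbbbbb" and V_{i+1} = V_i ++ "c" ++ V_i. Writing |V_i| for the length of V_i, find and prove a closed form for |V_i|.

Claim: |V_i| = 7·2^i − 1.

Base case: |V_0| = 6, and 7·2^0 − 1 = 6.
Assume |V_m| = 7·2^m − 1.
Then |V_{m+1}| = |V_m| + 1 + |V_m| = 2|V_m| + 1 = 2(7·2^m − 1) + 1 = 7·2^{m+1} − 2 + 1 = 7·2^{m+1} − 1.
So the formula holds for m+1, and by induction |V_i| = 7·2^i − 1 for all i ≥ 0.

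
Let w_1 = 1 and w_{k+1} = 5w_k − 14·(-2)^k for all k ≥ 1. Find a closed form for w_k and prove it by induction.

Claim: w_k = 5^k + 2·(-2)^k.

Base case: w_1 = 1, and 5^1 + 2·(-2)^1 = 5 − 4 = 1.
Assume w_j = 5^j + 2·(-2)^j for some j ≥ 1.
Then w_{j+1} = 5w_j − 14·(-2)^j = 5·(5^j + 2·(-2)^j) − 14·(-2)^j = 5^{j+1} + 10·(-2)^j − 14·(-2)^j = 5^{j+1} − 4·(-2)^j = 5^{j+1} + 2·(-2)^{j+1}.
This completes the inductive step, so w_k = 5^k + 2·(-2)^k for all k ≥ 1.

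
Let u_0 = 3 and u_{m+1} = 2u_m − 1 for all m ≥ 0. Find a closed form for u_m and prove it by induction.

Claim: u_m = 2^{m+1} + 1.

Base case: u_0 = 3, and 2^{0+1} + 1 = 2 + 1 = 3.
Assume u_j = 2^{j+1} + 1 for some j ≥ 0.
Then u_{j+1} = 2u_j − 1 = 2·(2^{j+1} + 1) − 1 = 2^{j+2} + 2 − 1 = 2^{j+2} + 1.
By induction, u_m = 2^{m+1} + 1 for all m ≥ 0.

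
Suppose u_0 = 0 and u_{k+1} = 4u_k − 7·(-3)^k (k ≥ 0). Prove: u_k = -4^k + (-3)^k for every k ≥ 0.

Base case: u_0 = 0, and -4^0 + (-3)^0 = -1 + 1 = 0.
Assume u_j = -4^j + (-3)^j for some j ≥ 0.
Then u_{j+1} = 4u_j − 7·(-3)^j = 4·(-4^j + (-3)^j) − 7·(-3)^j = -4^{j+1} + 4·(-3)^j − 7·(-3)^j = -4^{j+1} − 3·(-3)^j = -4^{j+1} + (-3)^{j+1}.
This completes the inductive step, so u_k = -4^k + (-3)^k for all k ≥ 0.

u_k = -4^k + (-3)^k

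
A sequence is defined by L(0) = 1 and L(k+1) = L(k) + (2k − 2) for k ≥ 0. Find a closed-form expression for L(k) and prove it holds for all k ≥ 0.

Claim: L(k) = k^2 − 3k + 1.

Base case: L(0) = 1, and 0^2 − 3·0 + 1 = 1.
Assume L(r) = r^2 − 3r + 1.
Then L(r+1) = L(r) + (2r − 2) = (r^2 − 3r + 1) + (2r − 2) = r^2 − r − 1,
and (r+1)^2 − 3·(r+1) + 1 = r^2 − r − 1.
By induction, L(k) = k^2 − 3k + 1 for all k ≥ 0.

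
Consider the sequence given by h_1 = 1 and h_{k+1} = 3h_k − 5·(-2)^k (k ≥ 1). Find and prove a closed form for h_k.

Claim: h_k = 3^k + (-2)^k.

Base case: h_1 = 1, and 3^1 + (-2)^1 = 3 − 2 = 1.
Assume h_r = 3^r + (-2)^r for some r ≥ 1.
Then h_{r+1} = 3h_r − 5·(-2)^r = 3·(3^r + (-2)^r) − 5·(-2)^r = 3^{r+1} + 3·(-2)^r − 5·(-2)^r = 3^{r+1} − 2·(-2)^r = 3^{r+1} + (-2)^{r+1}.
By induction, h_k = 3^k + (-2)^k for all k ≥ 1.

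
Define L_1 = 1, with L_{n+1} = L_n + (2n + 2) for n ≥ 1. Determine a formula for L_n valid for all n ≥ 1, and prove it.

Claim: L_n = n^2 + n − 1.

Base case: L_1 = 1, and 1^2 + 1 − 1 = 1.
Assume L_m = m^2 + m − 1.
Then L_{m+1} = L_m + (2m + 2) = (m^2 + m − 1) + (2m + 2) = m^2 + 3m + 1,
and (m+1)^2 + (m+1) − 1 = m^2 + 3m + 1.
This completes the inductive step, so L_n = n^2 + n − 1 for all n ≥ 1.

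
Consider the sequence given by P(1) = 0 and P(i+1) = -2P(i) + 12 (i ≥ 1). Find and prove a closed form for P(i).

Claim: P(i) = 2·(-2)^i + 4.

Base case: P(1) = 0, and 2·(-2)^1 + 4 = -4 + 4 = 0.
Assume P(k) = 2·(-2)^k + 4 for some k ≥ 1.
Then P(k+1) = -2P(k) + 12 = -2·(2·(-2)^k + 4) + 12 = -4·(-2)^k − 8 + 12 = 2·(-2)^{k+1} + 4.
By induction, P(i) = 2·(-2)^i + 4 for all i ≥ 1.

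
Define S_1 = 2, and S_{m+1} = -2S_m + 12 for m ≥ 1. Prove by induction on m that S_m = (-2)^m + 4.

Base case: S_1 = 2, and (-2)^1 + 4 = -2 + 4 = 2.
Assume S_k = (-2)^k + 4 for some k ≥ 1.
Then S_{k+1} = -2S_k + 12 = -2·((-2)^k + 4) + 12 = -2·(-2)^k − 8 + 12 = (-2)^{k+1} + 4.
By induction, S_m = (-2)^m + 4 for all m ≥ 1.

S_m = (-2)^m + 4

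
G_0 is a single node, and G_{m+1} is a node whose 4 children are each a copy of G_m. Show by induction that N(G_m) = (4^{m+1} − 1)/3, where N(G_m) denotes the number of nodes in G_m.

Base case: N(G_0) = 1, and (4^{0+1} − 1)/3 = 1.
Assume N(G_k) = (4^{k+1} − 1)/3.
Then N(G_{k+1}) = 1 + 4N(G_k) = 1 + 4·(4^{k+1} − 1)/3 = 1 + (4^{k+2} − 4)/3 = (3 + 4^{k+2} − 4)/3 = (4^{k+2} − 1)/3.
By induction, N(G_m) = (4^{m+1} − 1)/3 for all m ≥ 0.

N(G_m) = (4^{m+1} − 1)/3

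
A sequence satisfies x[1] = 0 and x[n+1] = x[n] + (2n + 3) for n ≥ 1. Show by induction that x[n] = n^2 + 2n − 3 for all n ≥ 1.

Base case: x[1] = 0, and 1^2 + 2·1 − 3 = 0.
Assume x[j] = j^2 + 2j − 3.
Then x[j+1] = x[j] + (2j + 3) = (j^2 + 2j − 3) + (2j + 3) = j^2 + 4j,
and (j+1)^2 + 2·(j+1) − 3 = j^2 + 4j.
This completes the inductive step, so x[n] = n^2 + 2n − 3 for all n ≥ 1.

x[n] = n^2 + 2n − 3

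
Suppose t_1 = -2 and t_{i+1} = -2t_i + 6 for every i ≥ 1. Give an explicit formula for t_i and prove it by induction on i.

Claim: t_i = 2·(-2)^i + 2.

Base case: t_1 = -2, and 2·(-2)^1 + 2 = -4 + 2 = -2.
Assume t_r = 2·(-2)^r + 2 for some r ≥ 1.
Then t_{r+1} = -2t_r + 6 = -2·(2·(-2)^r + 2) + 6 = -4·(-2)^r − 4 + 6 = 2·(-2)^{r+1} + 2.
By induction, t_i = 2·(-2)^i + 2 for all i ≥ 1.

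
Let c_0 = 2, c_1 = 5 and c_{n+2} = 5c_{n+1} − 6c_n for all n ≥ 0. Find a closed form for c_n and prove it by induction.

Claim: c_n = 3^n + 2^n.

Base cases: c_0 = 2 and 3^0 + 2^0 = 2; c_1 = 5 and 3^1 + 2^1 = 5.
Assume c_j = 3^j + 2^j for all 0 ≤ j ≤ k, where k ≥ 1.
Then c_{k+1} = 5c_k − 6c_{k−1} = 5·(3^k + 2^k) − 6·(3^{k−1} + 2^{k−1}) = (5·3 − 6)3^{k−1} + (5·2 − 6)2^{k−1} = 9·3^{k−1} + 4·2^{k−1} = 3^{k+1} + 2^{k+1}.
So the formula holds for k+1, and by strong induction c_n = 3^n + 2^n for all n ≥ 0.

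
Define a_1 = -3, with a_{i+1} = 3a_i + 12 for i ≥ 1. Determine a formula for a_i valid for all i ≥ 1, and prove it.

Claim: a_i = 3^i − 6.

Base case: a_1 = -3, and 3^1 − 6 = 3 − 6 = -3.
Assume a_m = 3^m − 6 for some m ≥ 1.
Then a_{m+1} = 3a_m + 12 = 3·(3^m − 6) + 12 = 3^{m+1} − 18 + 12 = 3^{m+1} − 6.
This completes the inductive step, so a_i = 3^i − 6 for all i ≥ 1.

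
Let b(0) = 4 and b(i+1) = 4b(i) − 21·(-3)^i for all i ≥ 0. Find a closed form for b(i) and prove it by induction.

Claim: b(i) = 4^i + 3·(-3)^i.

Base case: b(0) = 4, and 4^0 + 3·(-3)^0 = 1 + 3 = 4.
Assume b(m) = 4^m + 3·(-3)^m for some m ≥ 0.
Then b(m+1) = 4b(m) − 21·(-3)^m = 4·(4^m + 3·(-3)^m) − 21·(-3)^m = 4^{m+1} + 12·(-3)^m − 21·(-3)^m = 4^{m+1} − 9·(-3)^m = 4^{m+1} + 3·(-3)^{m+1}.
Hence b(i) = 4^i + 3·(-3)^i for every i ≥ 0, by induction.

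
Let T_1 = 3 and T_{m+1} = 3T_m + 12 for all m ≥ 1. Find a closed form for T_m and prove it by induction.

Claim: T_m = 3^{m+1} − 6.

Base case: T_1 = 3, and 3^{1+1} − 6 = 9 − 6 = 3.
Assume T_k = 3^{k+1} − 6 for some k ≥ 1.
Then T_{k+1} = 3T_k + 12 = 3·(3^{k+1} − 6) + 12 = 3^{k+2} − 18 + 12 = 3^{k+2} − 6.
Hence T_m = 3^{m+1} − 6 for every m ≥ 1, by induction.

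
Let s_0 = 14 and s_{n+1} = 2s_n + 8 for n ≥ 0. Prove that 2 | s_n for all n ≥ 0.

Base case: s_0 = 14 = 2·7, so 2 | s_0.
Assume 2 | s_j, so s_j = 2t for some integer t.
Then s_{j+1} = 2s_j + 8 = 2·(2t) + 8 = 2(2t + 4), so 2 | s_{j+1}.
By induction, 2 | s_n for all n ≥ 0.

2 | s_n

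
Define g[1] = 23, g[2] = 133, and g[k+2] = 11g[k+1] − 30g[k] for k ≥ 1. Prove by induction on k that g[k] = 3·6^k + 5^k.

Base cases: g[1] = 23 and 3·6^1 + 5^1 = 23; g[2] = 133 and 3·6^2 + 5^2 = 133.
Assume g[i] = 3·6^i + 5^i for all 1 ≤ i ≤ j, where j ≥ 2.
Then g[j+1] = 11g[j] − 30g[j−1] = 11·(3·6^j + 5^j) − 30·(3·6^{j−1} + 5^{j−1}) = 3·(11·6 − 30)6^{j−1} + (11·5 − 30)5^{j−1} = 108·6^{j−1} + 25·5^{j−1} = 3·6^{j+1} + 5^{j+1}.
This completes the inductive step, so g[k] = 3·6^k + 5^k for all k ≥ 1.

g[k] = 3·6^k + 5^k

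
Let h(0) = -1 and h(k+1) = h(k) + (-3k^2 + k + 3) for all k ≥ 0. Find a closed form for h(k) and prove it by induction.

Claim: h(k) = -k^3 + 2k^2 + 2k − 1.

Base case: h(0) = -1, and -0^3 + 2·0^2 + 2·0 − 1 = -1.
Assume h(r) = -r^3 + 2r^2 + 2r − 1.
Then h(r+1) = h(r) + (-3r^2 + r + 3) = (-r^3 + 2r^2 + 2r − 1) + (-3r^2 + r + 3) = -r^3 − r^2 + 3r + 2,
and -(r+1)^3 + 2·(r+1)^2 + 2·(r+1) − 1 = -r^3 − r^2 + 3r + 2.
Hence h(k) = -k^3 + 2k^2 + 2k − 1 for every k ≥ 0, by induction.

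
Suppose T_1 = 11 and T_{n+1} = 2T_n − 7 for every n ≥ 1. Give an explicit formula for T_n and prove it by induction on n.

Claim: T_n = 2^{n+1} + 7.

Base case: T_1 = 11, and 2^{1+1} + 7 = 4 + 7 = 11.
Assume T_k = 2^{k+1} + 7 for some k ≥ 1.
Then T_{k+1} = 2T_k − 7 = 2·(2^{k+1} + 7) − 7 = 2^{k+2} + 14 − 7 = 2^{k+2} + 7.
By induction, T_n = 2^{n+1} + 7 for all n ≥ 1.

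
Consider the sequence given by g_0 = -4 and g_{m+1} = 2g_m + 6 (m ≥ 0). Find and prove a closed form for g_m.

Claim: g_m = 2^{m+1} − 6.

Base case: g_0 = -4, and 2^{0+1} − 6 = 2 − 6 = -4.
Assume g_j = 2^{j+1} − 6 for some j ≥ 0.
Then g_{j+1} = 2g_j + 6 = 2·(2^{j+1} − 6) + 6 = 2^{j+2} − 12 + 6 = 2^{j+2} − 6.
This completes the inductive step, so g_m = 2^{m+1} − 6 for all m ≥ 0.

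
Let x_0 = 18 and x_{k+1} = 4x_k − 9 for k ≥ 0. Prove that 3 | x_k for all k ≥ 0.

Base case: x_0 = 18 = 3·6, so 3 | x_0.
Assume 3 | x_r, so x_r = 3t for some integer t.
Then x_{r+1} = 4x_r − 9 = 4·(3t) − 9 = 3(4t − 3), so 3 | x_{r+1}.
Hence 3 | x_k for every k ≥ 0, by induction.

3 | x_k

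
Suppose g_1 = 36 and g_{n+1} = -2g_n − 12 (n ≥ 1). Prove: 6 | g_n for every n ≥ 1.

Base case: g_1 = 36 = 6·6, so 6 | g_1.
Assume 6 | g_j, so g_j = 6t for some integer t.
Then g_{j+1} = -2g_j − 12 = -2·(6t) − 12 = 6(-2t − 2), so 6 | g_{j+1}.
This completes the inductive step, so 6 | g_n for all n ≥ 1.

6 | g_n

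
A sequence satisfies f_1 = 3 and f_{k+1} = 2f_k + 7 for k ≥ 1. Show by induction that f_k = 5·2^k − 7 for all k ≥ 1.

Base case: f_1 = 3, and 5·2^1 − 7 = 10 − 7 = 3.
Assume f_r = 5·2^r − 7 for some r ≥ 1.
Then f_{r+1} = 2f_r + 7 = 2·(5·2^r − 7) + 7 = 10·2^r − 14 + 7 = 5·2^{r+1} − 7.
This completes the inductive step, so f_k = 5·2^k − 7 for all k ≥ 1.

f_k = 5·2^k − 7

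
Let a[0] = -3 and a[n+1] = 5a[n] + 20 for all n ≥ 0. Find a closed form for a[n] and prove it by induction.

Claim: a[n] = 2·5^n − 5.

Base case: a[0] = -3, and 2·5^0 − 5 = 2 − 5 = -3.
Assume a[k] = 2·5^k − 5 for some k ≥ 0.
Then a[k+1] = 5a[k] + 20 = 5·(2·5^k − 5) + 20 = 10·5^k − 25 + 20 = 2·5^{k+1} − 5.
This completes the inductive step, so a[n] = 2·5^n − 5 for all n ≥ 0.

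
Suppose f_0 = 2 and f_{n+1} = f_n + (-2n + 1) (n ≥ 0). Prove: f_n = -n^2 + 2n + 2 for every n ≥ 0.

Base case: f_0 = 2, and -0^2 + 2·0 + 2 = 2.
Assume f_r = -r^2 + 2r + 2.
Then f_{r+1} = f_r + (-2r + 1) = (-r^2 + 2r + 2) + (-2r + 1) = -r^2 + 3,
and -(r+1)^2 + 2·(r+1) + 2 = -r^2 + 3.
This completes the inductive step, so f_n = -n^2 + 2n + 2 for all n ≥ 0.

f_n = -n^2 + 2n + 2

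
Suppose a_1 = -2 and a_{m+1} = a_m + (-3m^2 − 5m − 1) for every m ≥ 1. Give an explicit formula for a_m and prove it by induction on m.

Claim: a_m = -m^3 − m^2 + m − 1.

Base case: a_1 = -2, and -1^3 − 1^2 + 1 − 1 = -2.
Assume a_j = -j^3 − j^2 + j − 1.
Then a_{j+1} = a_j + (-3j^2 − 5j − 1) = (-j^3 − j^2 + j − 1) + (-3j^2 − 5j − 1) = -j^3 − 4j^2 − 4j − 2,
and -(j+1)^3 − (j+1)^2 + (j+1) − 1 = -j^3 − 4j^2 − 4j − 2.
Hence a_m = -m^3 − m^2 + m − 1 for every m ≥ 1, by induction.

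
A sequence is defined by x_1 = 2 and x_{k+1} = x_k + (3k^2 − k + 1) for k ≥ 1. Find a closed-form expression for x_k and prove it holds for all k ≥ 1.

Claim: x_k = k^3 − 2k^2 + 2k + 1.

Base case: x_1 = 2, and 1^3 − 2·1^2 + 2·1 + 1 = 2.
Assume x_j = j^3 − 2j^2 + 2j + 1.
Then x_{j+1} = x_j + (3j^2 − j + 1) = (j^3 − 2j^2 + 2j + 1) + (3j^2 − j + 1) = j^3 + j^2 + j + 2,
and (j+1)^3 − 2·(j+1)^2 + 2·(j+1) + 1 = j^3 + j^2 + j + 2.
This completes the inductive step, so x_k = k^3 − 2k^2 + 2k + 1 for all k ≥ 1.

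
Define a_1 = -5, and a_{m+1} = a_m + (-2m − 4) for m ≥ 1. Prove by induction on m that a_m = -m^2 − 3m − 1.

Base case: a_1 = -5, and -1^2 − 3·1 − 1 = -5.
Assume a_k = -k^2 − 3k − 1.
Then a_{k+1} = a_k + (-2k − 4) = (-k^2 − 3k − 1) + (-2k − 4) = -k^2 − 5k − 5,
and -(k+1)^2 − 3·(k+1) − 1 = -k^2 − 5k − 5.
Hence a_m = -m^2 − 3m − 1 for every m ≥ 1, by induction.

a_m = -m^2 − 3m − 1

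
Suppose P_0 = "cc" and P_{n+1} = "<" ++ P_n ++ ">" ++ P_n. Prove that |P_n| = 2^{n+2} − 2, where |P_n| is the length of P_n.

Base case: |P_0| = 2, and 2^{0+2} − 2 = 2.
Assume |P_j| = 2^{j+2} − 2.
Then |P_{j+1}| = 1 + |P_j| + 1 + |P_j| = 2|P_j| + 2 = 2(2^{j+2} − 2) + 2 = 2^{j+3} − 4 + 2 = 2^{j+3} − 2.
By induction, |P_n| = 2^{n+2} − 2 for all n ≥ 0.

|P_n| = 2^{n+2} − 2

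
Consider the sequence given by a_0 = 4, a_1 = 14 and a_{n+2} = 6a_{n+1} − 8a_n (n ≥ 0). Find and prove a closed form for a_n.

Claim: a_n = 3·4^n + 2^n.

Base cases: a_0 = 4 and 3·4^0 + 2^0 = 4; a_1 = 14 and 3·4^1 + 2^1 = 14.
Assume a_i = 3·4^i + 2^i for all 0 ≤ i ≤ j, where j ≥ 1.
Then a_{j+1} = 6a_j − 8a_{j−1} = 6·(3·4^j + 2^j) − 8·(3·4^{j−1} + 2^{j−1}) = 3·(6·4 − 8)4^{j−1} + (6·2 − 8)2^{j−1} = 48·4^{j−1} + 4·2^{j−1} = 3·4^{j+1} + 2^{j+1}.
Hence a_n = 3·4^n + 2^n for every n ≥ 0, by strong induction.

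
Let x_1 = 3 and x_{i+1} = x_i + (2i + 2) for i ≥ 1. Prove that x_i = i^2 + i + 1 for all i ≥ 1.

Base case: x_1 = 3, and 1^2 + 1 + 1 = 3.
Assume x_j = j^2 + j + 1.
Then x_{j+1} = x_j + (2j + 2) = (j^2 + j + 1) + (2j + 2) = j^2 + 3j + 3,
and (j+1)^2 + (j+1) + 1 = j^2 + 3j + 3.
This completes the inductive step, so x_i = i^2 + i + 1 for all i ≥ 1.

x_i = i^2 + i + 1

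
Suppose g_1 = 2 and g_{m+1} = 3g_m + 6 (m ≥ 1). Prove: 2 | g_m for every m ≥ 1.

Base case: g_1 = 2 = 2·1, so 2 | g_1.
Assume 2 | g_k, so g_k = 2t for some integer t.
Then g_{k+1} = 3g_k + 6 = 3·(2t) + 6 = 2(3t + 3), so 2 | g_{k+1}.
So the property holds for k+1, and by induction 2 | g_m for all m ≥ 1.

2 | g_m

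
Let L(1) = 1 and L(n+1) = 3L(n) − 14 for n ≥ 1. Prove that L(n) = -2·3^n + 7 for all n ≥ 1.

Base case: L(1) = 1, and -2·3^1 + 7 = -6 + 7 = 1.
Assume L(k) = -2·3^k + 7 for some k ≥ 1.
Then L(k+1) = 3L(k) − 14 = 3·(-2·3^k + 7) − 14 = -6·3^k + 21 − 14 = -2·3^{k+1} + 7.
Hence L(n) = -2·3^n + 7 for every n ≥ 1, by induction.

L(n) = -2·3^n + 7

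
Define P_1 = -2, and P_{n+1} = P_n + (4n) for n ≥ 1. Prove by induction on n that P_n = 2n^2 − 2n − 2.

Base case: P_1 = -2, and 2·1^2 − 2·1 − 2 = -2.
Assume P_r = 2r^2 − 2r − 2.
Then P_{r+1} = P_r + (4r) = (2r^2 − 2r − 2) + (4r) = 2r^2 + 2r − 2,
and 2·(r+1)^2 − 2·(r+1) − 2 = 2r^2 + 2r − 2.
This completes the inductive step, so P_n = 2n^2 − 2n − 2 for all n ≥ 1.

P_n = 2n^2 − 2n − 2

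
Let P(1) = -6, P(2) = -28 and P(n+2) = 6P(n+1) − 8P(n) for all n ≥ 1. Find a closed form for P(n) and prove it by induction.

Claim: P(n) = 2^n − 2·4^n.

Base cases: P(1) = -6 and 2^1 − 2·4^1 = -6; P(2) = -28 and 2^2 − 2·4^2 = -28.
Assume P(i) = 2^i − 2·4^i for all 1 ≤ i ≤ j, where j ≥ 2.
Then P(j+1) = 6P(j) − 8P(j−1) = 6·(2^j − 2·4^j) − 8·(2^{j−1} − 2·4^{j−1}) = (6·2 − 8)2^{j−1} − 2·(6·4 − 8)4^{j−1} = 4·2^{j−1} − 32·4^{j−1} = 2^{j+1} − 2·4^{j+1}.
So the formula holds for j+1, and by strong induction P(n) = 2^n − 2·4^n for all n ≥ 1.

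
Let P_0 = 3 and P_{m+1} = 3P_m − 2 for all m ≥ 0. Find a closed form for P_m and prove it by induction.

Claim: P_m = 2·3^m + 1.

Base case: P_0 = 3, and 2·3^0 + 1 = 2 + 1 = 3.
Assume P_k = 2·3^k + 1 for some k ≥ 0.
Then P_{k+1} = 3P_k − 2 = 3·(2·3^k + 1) − 2 = 6·3^k + 3 − 2 = 2·3^{k+1} + 1.
Hence P_m = 2·3^m + 1 for every m ≥ 0, by induction.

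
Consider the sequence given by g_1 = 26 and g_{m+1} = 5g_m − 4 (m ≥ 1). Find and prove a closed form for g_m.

Claim: g_m = 5^{m+1} + 1.

Base case: g_1 = 26, and 5^{1+1} + 1 = 25 + 1 = 26.
Assume g_k = 5^{k+1} + 1 for some k ≥ 1.
Then g_{k+1} = 5g_k − 4 = 5·(5^{k+1} + 1) − 4 = 5^{k+2} + 5 − 4 = 5^{k+2} + 1.
So the formula holds for k+1, and by induction g_m = 5^{m+1} + 1 for all m ≥ 1.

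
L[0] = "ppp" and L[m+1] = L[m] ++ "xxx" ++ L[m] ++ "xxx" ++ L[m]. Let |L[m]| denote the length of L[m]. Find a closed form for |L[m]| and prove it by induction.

Claim: |L[m]| = 6·3^m − 3.

Base case: |L[0]| = 3, and 6·3^0 − 3 = 3.
Assume |L[r]| = 6·3^r − 3.
Then |L[r+1]| = 3|L[r]| + 6 = 3(6·3^r − 3) + 6 = 6·3^{r+1} − 9 + 6 = 6·3^{r+1} − 3.
So the formula holds for r+1, and by induction |L[m]| = 6·3^m − 3 for all m ≥ 0.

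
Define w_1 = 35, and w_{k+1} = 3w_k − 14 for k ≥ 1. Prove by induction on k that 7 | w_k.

Base case: w_1 = 35 = 7·5, so 7 | w_1.
Assume 7 | w_m, so w_m = 7t for some integer t.
Then w_{m+1} = 3w_m − 14 = 3·(7t) − 14 = 7(3t − 2), so 7 | w_{m+1}.
This completes the inductive step, so 7 | w_k for all k ≥ 1.

7 | w_k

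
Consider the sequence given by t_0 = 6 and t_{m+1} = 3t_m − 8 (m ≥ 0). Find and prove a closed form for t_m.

Claim: t_m = 2·3^m + 4.

Base case: t_0 = 6, and 2·3^0 + 4 = 2 + 4 = 6.
Assume t_k = 2·3^k + 4 for some k ≥ 0.
Then t_{k+1} = 3t_k − 8 = 3·(2·3^k + 4) − 8 = 6·3^k + 12 − 8 = 2·3^{k+1} + 4.
Hence t_m = 2·3^m + 4 for every m ≥ 0, by induction.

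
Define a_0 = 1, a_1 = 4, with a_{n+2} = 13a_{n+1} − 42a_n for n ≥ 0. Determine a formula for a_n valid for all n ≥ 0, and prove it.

Claim: a_n = 3·6^n − 2·7^n.

Base cases: a_0 = 1 and 3·6^0 − 2·7^0 = 1; a_1 = 4 and 3·6^1 − 2·7^1 = 4.
Assume a_j = 3·6^j − 2·7^j for all 0 ≤ j ≤ k, where k ≥ 1.
Then a_{k+1} = 13a_k − 42a_{k−1} = 13·(3·6^k − 2·7^k) − 42·(3·6^{k−1} − 2·7^{k−1}) = 3·(13·6 − 42)6^{k−1} − 2·(13·7 − 42)7^{k−1} = 108·6^{k−1} − 98·7^{k−1} = 3·6^{k+1} − 2·7^{k+1}.
So the formula holds for k+1, and by strong induction a_n = 3·6^n − 2·7^n for all n ≥ 0.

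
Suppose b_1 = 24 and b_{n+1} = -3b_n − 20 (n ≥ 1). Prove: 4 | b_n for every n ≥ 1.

Base case: b_1 = 24 = 4·6, so 4 | b_1.
Assume 4 | b_r, so b_r = 4t for some integer t.
Then b_{r+1} = -3b_r − 20 = -3·(4t) − 20 = 4(-3t − 5), so 4 | b_{r+1}.
This completes the inductive step, so 4 | b_n for all n ≥ 1.

4 | b_n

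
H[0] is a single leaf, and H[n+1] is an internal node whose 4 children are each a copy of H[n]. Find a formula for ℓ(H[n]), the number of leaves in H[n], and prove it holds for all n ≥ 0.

Claim: ℓ(H[n]) = 4^n.

Base case: ℓ(H[0]) = 1, and 4^0 = 1.
Assume ℓ(H[j]) = 4^j.
Then ℓ(H[j+1]) = 4·ℓ(H[j]) = 4·4^j = 4^{j+1}.
So the formula holds for j+1, and by induction ℓ(H[n]) = 4^n for all n ≥ 0.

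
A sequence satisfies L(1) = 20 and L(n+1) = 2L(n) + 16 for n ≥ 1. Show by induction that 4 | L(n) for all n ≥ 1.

Base case: L(1) = 20 = 4·5, so 4 | L(1).
Assume 4 | L(j), so L(j) = 4t for some integer t.
Then L(j+1) = 2L(j) + 16 = 2·(4t) + 16 = 4(2t + 4), so 4 | L(j+1).
Hence 4 | L(n) for every n ≥ 1, by induction.

4 | L(n)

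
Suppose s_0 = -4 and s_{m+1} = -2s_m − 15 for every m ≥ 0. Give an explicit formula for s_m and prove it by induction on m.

Claim: s_m = (-2)^m − 5.

Base case: s_0 = -4, and (-2)^0 − 5 = 1 − 5 = -4.
Assume s_k = (-2)^k − 5 for some k ≥ 0.
Then s_{k+1} = -2s_k − 15 = -2·((-2)^k − 5) − 15 = -2·(-2)^k + 10 − 15 = (-2)^{k+1} − 5.
By induction, s_m = (-2)^m − 5 for all m ≥ 0.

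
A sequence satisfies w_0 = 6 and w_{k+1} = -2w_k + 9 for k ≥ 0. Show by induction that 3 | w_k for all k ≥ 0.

Base case: w_0 = 6 = 3·2, so 3 | w_0.
Assume 3 | w_m, so w_m = 3t for some integer t.
Then w_{m+1} = -2w_m + 9 = -2·(3t) + 9 = 3(-2t + 3), so 3 | w_{m+1}.
This completes the inductive step, so 3 | w_k for all k ≥ 0.

3 | w_k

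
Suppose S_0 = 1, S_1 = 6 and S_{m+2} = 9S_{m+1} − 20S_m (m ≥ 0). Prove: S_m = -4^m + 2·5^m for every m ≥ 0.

Base cases: S_0 = 1 and -4^0 + 2·5^0 = 1; S_1 = 6 and -4^1 + 2·5^1 = 6.
Assume S_j = -4^j + 2·5^j for all 0 ≤ j ≤ r, where r ≥ 1.
Then S_{r+1} = 9S_r − 20S_{r−1} = 9·(-4^r + 2·5^r) − 20·(-4^{r−1} + 2·5^{r−1}) = -(9·4 − 20)4^{r−1} + 2·(9·5 − 20)5^{r−1} = -16·4^{r−1} + 50·5^{r−1} = -4^{r+1} + 2·5^{r+1}.
This completes the inductive step, so S_m = -4^m + 2·5^m for all m ≥ 0.

S_m = -4^m + 2·5^m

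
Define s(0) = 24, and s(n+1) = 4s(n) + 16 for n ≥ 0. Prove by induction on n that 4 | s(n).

Base case: s(0) = 24 = 4·6, so 4 | s(0).
Assume 4 | s(r), so s(r) = 4t for some integer t.
Then s(r+1) = 4s(r) + 16 = 4·(4t) + 16 = 4(4t + 4), so 4 | s(r+1).
So the property holds for r+1, and by induction 4 | s(n) for all n ≥ 0.

4 | s(n)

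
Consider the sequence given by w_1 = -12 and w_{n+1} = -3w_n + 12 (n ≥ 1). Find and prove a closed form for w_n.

Claim: w_n = 5·(-3)^n + 3.

Base case: w_1 = -12, and 5·(-3)^1 + 3 = -15 + 3 = -12.
Assume w_k = 5·(-3)^k + 3 for some k ≥ 1.
Then w_{k+1} = -3w_k + 12 = -3·(5·(-3)^k + 3) + 12 = -15·(-3)^k − 9 + 12 = 5·(-3)^{k+1} + 3.
By induction, w_n = 5·(-3)^n + 3 for all n ≥ 1.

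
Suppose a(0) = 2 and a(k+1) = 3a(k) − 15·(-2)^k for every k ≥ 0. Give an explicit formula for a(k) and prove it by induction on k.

Claim: a(k) = -3^k + 3·(-2)^k.

Base case: a(0) = 2, and -3^0 + 3·(-2)^0 = -1 + 3 = 2.
Assume a(m) = -3^m + 3·(-2)^m for some m ≥ 0.
Then a(m+1) = 3a(m) − 15·(-2)^m = 3·(-3^m + 3·(-2)^m) − 15·(-2)^m = -3^{m+1} + 9·(-2)^m − 15·(-2)^m = -3^{m+1} − 6·(-2)^m = -3^{m+1} + 3·(-2)^{m+1}.
This completes the inductive step, so a(k) = -3^k + 3·(-2)^k for all k ≥ 0.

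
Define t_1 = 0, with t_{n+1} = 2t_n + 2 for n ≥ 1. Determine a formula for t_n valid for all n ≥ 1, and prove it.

Claim: t_n = 2^n − 2.

Base case: t_1 = 0, and 2^1 − 2 = 2 − 2 = 0.
Assume t_k = 2^k − 2 for some k ≥ 1.
Then t_{k+1} = 2t_k + 2 = 2·(2^k − 2) + 2 = 2^{k+1} − 4 + 2 = 2^{k+1} − 2.
So the formula holds for k+1, and by induction t_n = 2^n − 2 for all n ≥ 1.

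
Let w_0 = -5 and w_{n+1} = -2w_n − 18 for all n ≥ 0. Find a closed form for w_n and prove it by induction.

Claim: w_n = (-2)^n − 6.

Base case: w_0 = -5, and (-2)^0 − 6 = 1 − 6 = -5.
Assume w_k = (-2)^k − 6 for some k ≥ 0.
Then w_{k+1} = -2w_k − 18 = -2·((-2)^k − 6) − 18 = -2·(-2)^k + 12 − 18 = (-2)^{k+1} − 6.
By induction, w_n = (-2)^n − 6 for all n ≥ 0.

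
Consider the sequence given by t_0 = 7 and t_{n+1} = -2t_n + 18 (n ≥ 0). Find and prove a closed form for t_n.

Claim: t_n = (-2)^n + 6.

Base case: t_0 = 7, and (-2)^0 + 6 = 1 + 6 = 7.
Assume t_j = (-2)^j + 6 for some j ≥ 0.
Then t_{j+1} = -2t_j + 18 = -2·((-2)^j + 6) + 18 = -2·(-2)^j − 12 + 18 = (-2)^{j+1} + 6.
This completes the inductive step, so t_n = (-2)^n + 6 for all n ≥ 0.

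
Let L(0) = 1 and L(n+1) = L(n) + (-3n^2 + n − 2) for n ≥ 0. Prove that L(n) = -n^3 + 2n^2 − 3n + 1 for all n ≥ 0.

Base case: L(0) = 1, and -0^3 + 2·0^2 − 3·0 + 1 = 1.
Assume L(k) = -k^3 + 2k^2 − 3k + 1.
Then L(k+1) = L(k) + (-3k^2 + k − 2) = (-k^3 + 2k^2 − 3k + 1) + (-3k^2 + k − 2) = -k^3 − k^2 − 2k − 1,
and -(k+1)^3 + 2·(k+1)^2 − 3·(k+1) + 1 = -k^3 − k^2 − 2k − 1.
This completes the inductive step, so L(n) = -n^3 + 2n^2 − 3n + 1 for all n ≥ 0.

L(n) = -n^3 + 2n^2 − 3n + 1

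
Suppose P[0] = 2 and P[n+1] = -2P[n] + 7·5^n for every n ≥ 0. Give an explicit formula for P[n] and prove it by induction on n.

Claim: P[n] = (-2)^n + 5^n.

Base case: P[0] = 2, and (-2)^0 + 5^0 = 1 + 1 = 2.
Assume P[k] = (-2)^k + 5^k for some k ≥ 0.
Then P[k+1] = -2P[k] + 7·5^k = -2·((-2)^k + 5^k) + 7·5^k = (-2)^{k+1} − 2·5^k + 7·5^k = (-2)^{k+1} + 5·5^k = (-2)^{k+1} + 5^{k+1}.
So the formula holds for k+1, and by induction P[n] = (-2)^n + 5^n for all n ≥ 0.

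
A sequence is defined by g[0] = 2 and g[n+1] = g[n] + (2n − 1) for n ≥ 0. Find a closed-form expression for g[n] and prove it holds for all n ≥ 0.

Claim: g[n] = n^2 − 2n + 2.

Base case: g[0] = 2, and 0^2 − 2·0 + 2 = 2.
Assume g[m] = m^2 − 2m + 2.
Then g[m+1] = g[m] + (2m − 1) = (m^2 − 2m + 2) + (2m − 1) = m^2 + 1,
and (m+1)^2 − 2·(m+1) + 2 = m^2 + 1.
Hence g[n] = n^2 − 2n + 2 for every n ≥ 0, by induction.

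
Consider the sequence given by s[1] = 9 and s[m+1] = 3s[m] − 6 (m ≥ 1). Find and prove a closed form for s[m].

Claim: s[m] = 2·3^m + 3.

Base case: s[1] = 9, and 2·3^1 + 3 = 6 + 3 = 9.
Assume s[j] = 2·3^j + 3 for some j ≥ 1.
Then s[j+1] = 3s[j] − 6 = 3·(2·3^j + 3) − 6 = 6·3^j + 9 − 6 = 2·3^{j+1} + 3.
So the formula holds for j+1, and by induction s[m] = 2·3^m + 3 for all m ≥ 1.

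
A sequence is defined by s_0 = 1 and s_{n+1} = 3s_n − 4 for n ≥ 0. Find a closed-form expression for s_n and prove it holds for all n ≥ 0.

Claim: s_n = -3^n + 2.

Base case: s_0 = 1, and -3^0 + 2 = -1 + 2 = 1.
Assume s_j = -3^j + 2 for some j ≥ 0.
Then s_{j+1} = 3s_j − 4 = 3·(-3^j + 2) − 4 = -3^{j+1} + 6 − 4 = -3^{j+1} + 2.
By induction, s_n = -3^n + 2 for all n ≥ 0.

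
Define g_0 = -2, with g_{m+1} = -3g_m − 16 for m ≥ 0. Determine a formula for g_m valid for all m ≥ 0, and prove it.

Claim: g_m = 2·(-3)^m − 4.

Base case: g_0 = -2, and 2·(-3)^0 − 4 = 2 − 4 = -2.
Assume g_k = 2·(-3)^k − 4 for some k ≥ 0.
Then g_{k+1} = -3g_k − 16 = -3·(2·(-3)^k − 4) − 16 = -6·(-3)^k + 12 − 16 = 2·(-3)^{k+1} − 4.
By induction, g_m = 2·(-3)^m − 4 for all m ≥ 0.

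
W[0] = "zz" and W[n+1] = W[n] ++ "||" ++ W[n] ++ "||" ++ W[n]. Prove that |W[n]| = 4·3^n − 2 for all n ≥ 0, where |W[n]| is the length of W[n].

Base case: |W[0]| = 2, and 4·3^0 − 2 = 2.
Assume |W[r]| = 4·3^r − 2.
Then |W[r+1]| = 3|W[r]| + 4 = 3(4·3^r − 2) + 4 = 4·3^{r+1} − 6 + 4 = 4·3^{r+1} − 2.
By induction, |W[n]| = 4·3^n − 2 for all n ≥ 0.

|W[n]| = 4·3^n − 2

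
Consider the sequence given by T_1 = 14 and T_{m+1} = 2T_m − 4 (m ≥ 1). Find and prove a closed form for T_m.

Claim: T_m = 5·2^m + 4.

Base case: T_1 = 14, and 5·2^1 + 4 = 10 + 4 = 14.
Assume T_j = 5·2^j + 4 for some j ≥ 1.
Then T_{j+1} = 2T_j − 4 = 2·(5·2^j + 4) − 4 = 10·2^j + 8 − 4 = 5·2^{j+1} + 4.
Hence T_m = 5·2^m + 4 for every m ≥ 1, by induction.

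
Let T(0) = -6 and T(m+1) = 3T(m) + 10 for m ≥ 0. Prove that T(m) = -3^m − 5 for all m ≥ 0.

Base case: T(0) = -6, and -3^0 − 5 = -1 − 5 = -6.
Assume T(j) = -3^j − 5 for some j ≥ 0.
Then T(j+1) = 3T(j) + 10 = 3·(-3^j − 5) + 10 = -3^{j+1} − 15 + 10 = -3^{j+1} − 5.
Hence T(m) = -3^m − 5 for every m ≥ 0, by induction.

T(m) = -3^m − 5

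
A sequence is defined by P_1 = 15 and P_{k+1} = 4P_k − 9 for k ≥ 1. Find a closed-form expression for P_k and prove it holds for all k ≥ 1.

Claim: P_k = 3·4^k + 3.

Base case: P_1 = 15, and 3·4^1 + 3 = 12 + 3 = 15.
Assume P_r = 3·4^r + 3 for some r ≥ 1.
Then P_{r+1} = 4P_r − 9 = 4·(3·4^r + 3) − 9 = 12·4^r + 12 − 9 = 3·4^{r+1} + 3.
By induction, P_k = 3·4^k + 3 for all k ≥ 1.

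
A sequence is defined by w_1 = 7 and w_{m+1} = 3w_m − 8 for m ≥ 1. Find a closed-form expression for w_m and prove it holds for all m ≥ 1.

Claim: w_m = 3^m + 4.

Base case: w_1 = 7, and 3^1 + 4 = 3 + 4 = 7.
Assume w_k = 3^k + 4 for some k ≥ 1.
Then w_{k+1} = 3w_k − 8 = 3·(3^k + 4) − 8 = 3^{k+1} + 12 − 8 = 3^{k+1} + 4.
Hence w_m = 3^m + 4 for every m ≥ 1, by induction.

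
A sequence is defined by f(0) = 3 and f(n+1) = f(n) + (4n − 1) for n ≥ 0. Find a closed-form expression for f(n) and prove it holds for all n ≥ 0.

Claim: f(n) = 2n^2 − 3n + 3.

Base case: f(0) = 3, and 2·0^2 − 3·0 + 3 = 3.
Assume f(k) = 2k^2 − 3k + 3.
Then f(k+1) = f(k) + (4k − 1) = (2k^2 − 3k + 3) + (4k − 1) = 2k^2 + k + 2,
and 2·(k+1)^2 − 3·(k+1) + 3 = 2k^2 + k + 2.
By induction, f(n) = 2n^2 − 3n + 3 for all n ≥ 0.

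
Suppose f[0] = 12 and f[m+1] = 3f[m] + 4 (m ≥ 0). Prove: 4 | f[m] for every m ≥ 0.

Base case: f[0] = 12 = 4·3, so 4 | f[0].
Assume 4 | f[j], so f[j] = 4t for some integer t.
Then f[j+1] = 3f[j] + 4 = 3·(4t) + 4 = 4(3t + 1), so 4 | f[j+1].
Hence 4 | f[m] for every m ≥ 0, by induction.

4 | f[m]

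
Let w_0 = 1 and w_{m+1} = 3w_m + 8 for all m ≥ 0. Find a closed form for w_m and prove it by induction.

Claim: w_m = 5·3^m − 4.

Base case: w_0 = 1, and 5·3^0 − 4 = 5 − 4 = 1.
Assume w_j = 5·3^j − 4 for some j ≥ 0.
Then w_{j+1} = 3w_j + 8 = 3·(5·3^j − 4) + 8 = 15·3^j − 12 + 8 = 5·3^{j+1} − 4.
By induction, w_m = 5·3^m − 4 for all m ≥ 0.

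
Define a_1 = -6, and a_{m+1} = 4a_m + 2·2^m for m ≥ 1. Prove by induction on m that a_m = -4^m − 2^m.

Base case: a_1 = -6, and -4^1 − 2^1 = -4 − 2 = -6.
Assume a_r = -4^r − 2^r for some r ≥ 1.
Then a_{r+1} = 4a_r + 2·2^r = 4·(-4^r − 2^r) + 2·2^r = -4^{r+1} − 4·2^r + 2·2^r = -4^{r+1} − 2·2^r = -4^{r+1} − 2^{r+1}.
By induction, a_m = -4^m − 2^m for all m ≥ 1.

a_m = -4^m − 2^m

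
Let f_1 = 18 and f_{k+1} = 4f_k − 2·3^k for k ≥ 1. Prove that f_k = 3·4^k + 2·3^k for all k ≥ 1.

Base case: f_1 = 18, and 3·4^1 + 2·3^1 = 12 + 6 = 18.
Assume f_r = 3·4^r + 2·3^r for some r ≥ 1.
Then f_{r+1} = 4f_r − 2·3^r = 4·(3·4^r + 2·3^r) − 2·3^r = 3·4^{r+1} + 8·3^r − 2·3^r = 3·4^{r+1} + 6·3^r = 3·4^{r+1} + 2·3^{r+1}.
So the formula holds for r+1, and by induction f_k = 3·4^k + 2·3^k for all k ≥ 1.

f_k = 3·4^k + 2·3^k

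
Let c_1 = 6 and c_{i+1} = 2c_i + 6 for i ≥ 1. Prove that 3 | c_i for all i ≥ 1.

Base case: c_1 = 6 = 3·2, so 3 | c_1.
Assume 3 | c_m, so c_m = 3t for some integer t.
Then c_{m+1} = 2c_m + 6 = 2·(3t) + 6 = 3(2t + 2), so 3 | c_{m+1}.
This completes the inductive step, so 3 | c_i for all i ≥ 1.

3 | c_i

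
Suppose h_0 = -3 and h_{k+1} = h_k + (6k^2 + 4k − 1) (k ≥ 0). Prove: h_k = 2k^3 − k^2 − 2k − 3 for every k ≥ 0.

Base case: h_0 = -3, and 2·0^3 − 0^2 − 2·0 − 3 = -3.
Assume h_m = 2m^3 − m^2 − 2m − 3.
Then h_{m+1} = h_m + (6m^2 + 4m − 1) = (2m^3 − m^2 − 2m − 3) + (6m^2 + 4m − 1) = 2m^3 + 5m^2 + 2m − 4,
and 2·(m+1)^3 − (m+1)^2 − 2·(m+1) − 3 = 2m^3 + 5m^2 + 2m − 4.
This completes the inductive step, so h_k = 2k^3 − k^2 − 2k − 3 for all k ≥ 0.

h_k = 2k^3 − k^2 − 2k − 3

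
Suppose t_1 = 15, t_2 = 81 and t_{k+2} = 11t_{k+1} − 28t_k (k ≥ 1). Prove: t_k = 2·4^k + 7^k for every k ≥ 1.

Base cases: t_1 = 15 and 2·4^1 + 7^1 = 15; t_2 = 81 and 2·4^2 + 7^2 = 81.
Assume t_j = 2·4^j + 7^j for all 1 ≤ j ≤ r, where r ≥ 2.
Then t_{r+1} = 11t_r − 28t_{r−1} = 11·(2·4^r + 7^r) − 28·(2·4^{r−1} + 7^{r−1}) = 2·(11·4 − 28)4^{r−1} + (11·7 − 28)7^{r−1} = 32·4^{r−1} + 49·7^{r−1} = 2·4^{r+1} + 7^{r+1}.
Hence t_k = 2·4^k + 7^k for every k ≥ 1, by strong induction.

t_k = 2·4^k + 7^k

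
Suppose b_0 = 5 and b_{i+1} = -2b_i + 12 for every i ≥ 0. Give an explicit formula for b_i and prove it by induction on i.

Claim: b_i = (-2)^i + 4.

Base case: b_0 = 5, and (-2)^0 + 4 = 1 + 4 = 5.
Assume b_k = (-2)^k + 4 for some k ≥ 0.
Then b_{k+1} = -2b_k + 12 = -2·((-2)^k + 4) + 12 = -2·(-2)^k − 8 + 12 = (-2)^{k+1} + 4.
This completes the inductive step, so b_i = (-2)^i + 4 for all i ≥ 0.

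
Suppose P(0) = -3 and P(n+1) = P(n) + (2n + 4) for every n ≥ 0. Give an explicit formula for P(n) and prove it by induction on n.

Claim: P(n) = n^2 + 3n − 3.

Base case: P(0) = -3, and 0^2 + 3·0 − 3 = -3.
Assume P(j) = j^2 + 3j − 3.
Then P(j+1) = P(j) + (2j + 4) = (j^2 + 3j − 3) + (2j + 4) = j^2 + 5j + 1,
and (j+1)^2 + 3·(j+1) − 3 = j^2 + 5j + 1.
By induction, P(n) = n^2 + 3n − 3 for all n ≥ 0.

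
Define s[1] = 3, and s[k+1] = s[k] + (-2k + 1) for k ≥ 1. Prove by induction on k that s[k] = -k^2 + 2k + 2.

Base case: s[1] = 3, and -1^2 + 2·1 + 2 = 3.
Assume s[j] = -j^2 + 2j + 2.
Then s[j+1] = s[j] + (-2j + 1) = (-j^2 + 2j + 2) + (-2j + 1) = -j^2 + 3,
and -(j+1)^2 + 2·(j+1) + 2 = -j^2 + 3.
Hence s[k] = -k^2 + 2k + 2 for every k ≥ 1, by induction.

s[k] = -k^2 + 2k + 2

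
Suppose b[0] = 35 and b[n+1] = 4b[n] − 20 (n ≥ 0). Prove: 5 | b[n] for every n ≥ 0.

Base case: b[0] = 35 = 5·7, so 5 | b[0].
Assume 5 | b[r], so b[r] = 5t for some integer t.
Then b[r+1] = 4b[r] − 20 = 4·(5t) − 20 = 5(4t − 4), so 5 | b[r+1].
By induction, 5 | b[n] for all n ≥ 0.

5 | b[n]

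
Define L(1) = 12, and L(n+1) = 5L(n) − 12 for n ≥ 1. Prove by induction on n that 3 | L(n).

Base case: L(1) = 12 = 3·4, so 3 | L(1).
Assume 3 | L(m), so L(m) = 3t for some integer t.
Then L(m+1) = 5L(m) − 12 = 5·(3t) − 12 = 3(5t − 4), so 3 | L(m+1).
Hence 3 | L(n) for every n ≥ 1, by induction.

3 | L(n)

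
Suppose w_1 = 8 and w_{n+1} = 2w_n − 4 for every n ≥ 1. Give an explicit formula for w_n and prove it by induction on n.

Claim: w_n = 2^{n+1} + 4.

Base case: w_1 = 8, and 2^{1+1} + 4 = 4 + 4 = 8.
Assume w_m = 2^{m+1} + 4 for some m ≥ 1.
Then w_{m+1} = 2w_m − 4 = 2·(2^{m+1} + 4) − 4 = 2^{m+2} + 8 − 4 = 2^{m+2} + 4.
So the formula holds for m+1, and by induction w_n = 2^{n+1} + 4 for all n ≥ 1.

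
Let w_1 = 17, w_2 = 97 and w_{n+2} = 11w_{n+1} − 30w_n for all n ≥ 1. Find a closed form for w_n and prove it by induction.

Claim: w_n = 2·6^n + 5^n.

Base cases: w_1 = 17 and 2·6^1 + 5^1 = 17; w_2 = 97 and 2·6^2 + 5^2 = 97.
Assume w_j = 2·6^j + 5^j for all 1 ≤ j ≤ r, where r ≥ 2.
Then w_{r+1} = 11w_r − 30w_{r−1} = 11·(2·6^r + 5^r) − 30·(2·6^{r−1} + 5^{r−1}) = 2·(11·6 − 30)6^{r−1} + (11·5 − 30)5^{r−1} = 72·6^{r−1} + 25·5^{r−1} = 2·6^{r+1} + 5^{r+1}.
Hence w_n = 2·6^n + 5^n for every n ≥ 1, by strong induction.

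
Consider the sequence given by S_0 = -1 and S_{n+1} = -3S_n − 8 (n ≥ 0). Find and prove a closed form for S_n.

Claim: S_n = (-3)^n − 2.

Base case: S_0 = -1, and (-3)^0 − 2 = 1 − 2 = -1.
Assume S_r = (-3)^r − 2 for some r ≥ 0.
Then S_{r+1} = -3S_r − 8 = -3·((-3)^r − 2) − 8 = -3·(-3)^r + 6 − 8 = (-3)^{r+1} − 2.
So the formula holds for r+1, and by induction S_n = (-3)^n − 2 for all n ≥ 0.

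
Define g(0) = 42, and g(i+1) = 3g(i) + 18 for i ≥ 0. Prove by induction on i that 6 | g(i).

Base case: g(0) = 42 = 6·7, so 6 | g(0).
Assume 6 | g(j), so g(j) = 6t for some integer t.
Then g(j+1) = 3g(j) + 18 = 3·(6t) + 18 = 6(3t + 3), so 6 | g(j+1).
So the property holds for j+1, and by induction 6 | g(i) for all i ≥ 0.

6 | g(i)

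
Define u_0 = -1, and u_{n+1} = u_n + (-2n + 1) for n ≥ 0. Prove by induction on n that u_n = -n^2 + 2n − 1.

Base case: u_0 = -1, and -0^2 + 2·0 − 1 = -1.
Assume u_r = -r^2 + 2r − 1.
Then u_{r+1} = u_r + (-2r + 1) = (-r^2 + 2r − 1) + (-2r + 1) = -r^2,
and -(r+1)^2 + 2·(r+1) − 1 = -r^2.
This completes the inductive step, so u_n = -n^2 + 2n − 1 for all n ≥ 0.

u_n = -n^2 + 2n − 1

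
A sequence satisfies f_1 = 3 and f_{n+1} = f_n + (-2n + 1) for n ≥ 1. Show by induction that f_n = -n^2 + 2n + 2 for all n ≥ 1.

Base case: f_1 = 3, and -1^2 + 2·1 + 2 = 3.
Assume f_r = -r^2 + 2r + 2.
Then f_{r+1} = f_r + (-2r + 1) = (-r^2 + 2r + 2) + (-2r + 1) = -r^2 + 3,
and -(r+1)^2 + 2·(r+1) + 2 = -r^2 + 3.
By induction, f_n = -n^2 + 2n + 2 for all n ≥ 1.

f_n = -n^2 + 2n + 2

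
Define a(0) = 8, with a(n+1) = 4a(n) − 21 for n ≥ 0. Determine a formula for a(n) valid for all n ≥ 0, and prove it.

Claim: a(n) = 4^n + 7.

Base case: a(0) = 8, and 4^0 + 7 = 1 + 7 = 8.
Assume a(m) = 4^m + 7 for some m ≥ 0.
Then a(m+1) = 4a(m) − 21 = 4·(4^m + 7) − 21 = 4^{m+1} + 28 − 21 = 4^{m+1} + 7.
This completes the inductive step, so a(n) = 4^n + 7 for all n ≥ 0.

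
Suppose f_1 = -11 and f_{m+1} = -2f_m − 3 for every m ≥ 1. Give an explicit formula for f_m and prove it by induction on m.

Claim: f_m = 5·(-2)^m − 1.

Base case: f_1 = -11, and 5·(-2)^1 − 1 = -10 − 1 = -11.
Assume f_k = 5·(-2)^k − 1 for some k ≥ 1.
Then f_{k+1} = -2f_k − 3 = -2·(5·(-2)^k − 1) − 3 = -10·(-2)^k + 2 − 3 = 5·(-2)^{k+1} − 1.
By induction, f_m = 5·(-2)^m − 1 for all m ≥ 1.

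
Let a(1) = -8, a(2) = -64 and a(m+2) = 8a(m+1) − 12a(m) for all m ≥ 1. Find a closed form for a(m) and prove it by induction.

Claim: a(m) = 2·2^m − 2·6^m.

Base cases: a(1) = -8 and 2·2^1 − 2·6^1 = -8; a(2) = -64 and 2·2^2 − 2·6^2 = -64.
Assume a(j) = 2·2^j − 2·6^j for all 1 ≤ j ≤ k, where k ≥ 2.
Then a(k+1) = 8a(k) − 12a(k−1) = 8·(2·2^k − 2·6^k) − 12·(2·2^{k−1} − 2·6^{k−1}) = 2·(8·2 − 12)2^{k−1} − 2·(8·6 − 12)6^{k−1} = 8·2^{k−1} − 72·6^{k−1} = 2·2^{k+1} − 2·6^{k+1}.
This completes the inductive step, so a(m) = 2·2^m − 2·6^m for all m ≥ 1.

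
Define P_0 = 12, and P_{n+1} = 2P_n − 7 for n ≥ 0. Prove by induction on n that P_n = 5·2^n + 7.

Base case: P_0 = 12, and 5·2^0 + 7 = 5 + 7 = 12.
Assume P_r = 5·2^r + 7 for some r ≥ 0.
Then P_{r+1} = 2P_r − 7 = 2·(5·2^r + 7) − 7 = 10·2^r + 14 − 7 = 5·2^{r+1} + 7.
By induction, P_n = 5·2^n + 7 for all n ≥ 0.

P_n = 5·2^n + 7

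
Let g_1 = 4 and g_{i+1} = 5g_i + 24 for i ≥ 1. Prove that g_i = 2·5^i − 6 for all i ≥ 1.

Base case: g_1 = 4, and 2·5^1 − 6 = 10 − 6 = 4.
Assume g_r = 2·5^r − 6 for some r ≥ 1.
Then g_{r+1} = 5g_r + 24 = 5·(2·5^r − 6) + 24 = 10·5^r − 30 + 24 = 2·5^{r+1} − 6.
Hence g_i = 2·5^i − 6 for every i ≥ 1, by induction.

g_i = 2·5^i − 6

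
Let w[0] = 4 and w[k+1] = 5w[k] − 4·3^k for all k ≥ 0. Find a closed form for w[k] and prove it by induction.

Claim: w[k] = 2·5^k + 2·3^k.

Base case: w[0] = 4, and 2·5^0 + 2·3^0 = 2 + 2 = 4.
Assume w[m] = 2·5^m + 2·3^m for some m ≥ 0.
Then w[m+1] = 5w[m] − 4·3^m = 5·(2·5^m + 2·3^m) − 4·3^m = 2·5^{m+1} + 10·3^m − 4·3^m = 2·5^{m+1} + 6·3^m = 2·5^{m+1} + 2·3^{m+1}.
By induction, w[k] = 2·5^k + 2·3^k for all k ≥ 0.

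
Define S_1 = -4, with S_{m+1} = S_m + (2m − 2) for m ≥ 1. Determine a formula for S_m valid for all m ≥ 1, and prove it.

Claim: S_m = m^2 − 3m − 2.

Base case: S_1 = -4, and 1^2 − 3·1 − 2 = -4.
Assume S_k = k^2 − 3k − 2.
Then S_{k+1} = S_k + (2k − 2) = (k^2 − 3k − 2) + (2k − 2) = k^2 − k − 4,
and (k+1)^2 − 3·(k+1) − 2 = k^2 − k − 4.
This completes the inductive step, so S_m = m^2 − 3m − 2 for all m ≥ 1.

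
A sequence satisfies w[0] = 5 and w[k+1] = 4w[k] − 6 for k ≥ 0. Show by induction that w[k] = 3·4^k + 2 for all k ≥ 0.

Base case: w[0] = 5, and 3·4^0 + 2 = 3 + 2 = 5.
Assume w[m] = 3·4^m + 2 for some m ≥ 0.
Then w[m+1] = 4w[m] − 6 = 4·(3·4^m + 2) − 6 = 12·4^m + 8 − 6 = 3·4^{m+1} + 2.
So the formula holds for m+1, and by induction w[k] = 3·4^k + 2 for all k ≥ 0.

w[k] = 3·4^k + 2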